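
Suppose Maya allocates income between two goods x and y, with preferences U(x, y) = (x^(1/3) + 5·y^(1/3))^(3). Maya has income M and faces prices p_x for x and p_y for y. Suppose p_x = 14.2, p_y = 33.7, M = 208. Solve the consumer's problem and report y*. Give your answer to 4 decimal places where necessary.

y* = 5.4246

MRS = MU_x/MU_y = (1/5)·(y/x)^(2/3). Set equal to p_x/p_y.
Solve for the ratio: y/x = [5·p_x/p_y]^(1.5).
Substitute y = (y/x)·x into the budget: x* = M/(p_x + p_y·(y/x)).
Numerically y/x = 3.058037, so x* = 208/(14.2 + 33.7·3.058037) = 1.7739 and y* = 3.058037·1.7739 = 5.4246.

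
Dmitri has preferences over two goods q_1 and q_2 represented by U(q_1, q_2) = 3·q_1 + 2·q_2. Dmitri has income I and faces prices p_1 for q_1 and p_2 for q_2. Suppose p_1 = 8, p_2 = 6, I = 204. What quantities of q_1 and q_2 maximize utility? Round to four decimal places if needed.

Linear utility — the consumer picks whichever good has higher MU/price: 3/8 = 0.375 vs 2/6 = 0.3333.
q_1 gives more utility per dollar, so spend all income on q_1: q_1* = I/p_1, q_2* = 0.
Numerically: q_1* = 25.5, q_2* = 0.

q_1* = 25.5, q_2* = 0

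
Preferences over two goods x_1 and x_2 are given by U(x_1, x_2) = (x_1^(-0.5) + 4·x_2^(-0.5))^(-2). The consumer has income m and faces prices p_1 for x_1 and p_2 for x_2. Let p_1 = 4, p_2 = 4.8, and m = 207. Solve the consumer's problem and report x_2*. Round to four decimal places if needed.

x_2* = 31.399

With the ratio pinned down, the budget gives x_1* = m/(p_1 + p_2·(x_2/x_1)) and x_2* = (x_2/x_1)·x_1*.
Numerically x_2/x_1 = 2.231443, so x_1* = 207/(4 + 4.8·2.231443) = 14.0712 and x_2* = 2.231443·14.0712 = 31.399.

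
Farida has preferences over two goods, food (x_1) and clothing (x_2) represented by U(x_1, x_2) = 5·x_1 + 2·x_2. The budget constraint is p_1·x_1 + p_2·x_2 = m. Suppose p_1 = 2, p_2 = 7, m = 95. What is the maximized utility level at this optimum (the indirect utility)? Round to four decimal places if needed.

Perfect substitutes: compare marginal utility per dollar. 5/p_1 vs 2/p_2 → 2.5 vs 0.2857.
x_1 gives more utility per dollar, so spend all income on x_1: x_1* = m/p_1, x_2* = 0.
Numerically: x_1* = 47.5, x_2* = 0.
Utility at the optimum: U(47.5, 0) = 237.5.

V = 237.5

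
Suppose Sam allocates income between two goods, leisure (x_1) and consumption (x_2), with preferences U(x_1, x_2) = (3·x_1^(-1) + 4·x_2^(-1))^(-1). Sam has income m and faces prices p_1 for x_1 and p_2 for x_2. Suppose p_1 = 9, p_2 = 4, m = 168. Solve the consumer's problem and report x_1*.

x_1* = 10.5473

MU_x_1 ∝ 3·x_1^(-2), MU_x_2 ∝ 4·x_2^(-2), so MRS = (3/4)·(x_2/x_1)^(2) = p_1/p_2.
Hence x_2/x_1 = ((4/3)·p_1/p_2)^(1/(2)), i.e. raised to the 0.5 power.
With the ratio pinned down, the budget gives x_1* = m/(p_1 + p_2·(x_2/x_1)) and x_2* = (x_2/x_1)·x_1*.
Numerically x_2/x_1 = 1.732051, so x_1* = 168/(9 + 4·1.732051) = 10.5473.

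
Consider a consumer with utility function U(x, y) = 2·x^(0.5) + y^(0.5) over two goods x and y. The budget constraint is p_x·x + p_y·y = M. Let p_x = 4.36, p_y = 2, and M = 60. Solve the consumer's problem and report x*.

Substitute y = (y/x)·x into the budget: x* = M/(p_x + p_y·(y/x)).
Numerically y/x = 1.1881, so x* = 60/(4.36 + 2·1.1881) = 8.9071.

x* = 8.9071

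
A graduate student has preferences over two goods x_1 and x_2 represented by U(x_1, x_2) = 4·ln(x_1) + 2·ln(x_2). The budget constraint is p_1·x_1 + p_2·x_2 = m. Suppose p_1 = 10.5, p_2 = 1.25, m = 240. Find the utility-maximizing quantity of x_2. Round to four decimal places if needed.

x_2* = 64

MU_x_1/MU_x_2 = (4·x_2)/(2·x_1); tangency sets this equal to p_1/p_2.
Rearranging, p_2·x_2 = (1/2)·p_1·x_1. Substituting into the budget gives p_1·x_1·(1 + (1/2)) = m.
Demand: x_1*(p_1,p_2,m) = 2/3·m/p_1 and x_2* = 1/3·m/p_2.
At p_1=10.5, p_2=1.25, m=240: x_2* = 1/3·240/1.25 = 64.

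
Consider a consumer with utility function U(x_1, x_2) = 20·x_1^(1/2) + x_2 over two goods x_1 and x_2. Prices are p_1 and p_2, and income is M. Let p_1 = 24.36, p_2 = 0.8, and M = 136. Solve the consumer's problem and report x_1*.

Plugging in: x_1* = (10·0.8/24.36)² = 0.1079.

x_1* = 0.1079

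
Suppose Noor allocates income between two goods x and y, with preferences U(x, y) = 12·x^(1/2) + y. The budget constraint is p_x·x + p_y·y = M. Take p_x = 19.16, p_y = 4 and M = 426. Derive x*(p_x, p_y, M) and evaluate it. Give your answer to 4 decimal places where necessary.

x* = 1.569

Set MRS = p_x/p_y: 6·x^(−1/2) = p_x/p_y.
Solve: √x = 6·p_y/p_x, so x*(p_x,p_y) = (6·p_y/p_x)², and y* = (M − p_x·x*)/p_y.
Plugging in: x* = (6·4/19.16)² = 1.569.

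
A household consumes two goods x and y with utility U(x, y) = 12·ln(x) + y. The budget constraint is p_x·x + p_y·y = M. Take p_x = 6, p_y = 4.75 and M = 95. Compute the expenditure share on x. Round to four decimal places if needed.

At the given prices: x* = 12·4.75/6 = 9.5, and y* = 8.
Expenditure on x: 6·9.5 = 57; share = 0.6.

share on x = 0.6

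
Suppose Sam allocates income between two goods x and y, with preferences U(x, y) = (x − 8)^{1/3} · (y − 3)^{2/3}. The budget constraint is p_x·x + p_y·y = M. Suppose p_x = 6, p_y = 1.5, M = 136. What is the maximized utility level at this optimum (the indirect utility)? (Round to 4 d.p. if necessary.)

V = 18.5556

This is Cobb-Douglas in (x−8, y−3): tangency gives 1/3·p_y·(y−3) = 2/3·p_x·(x−8).
Substituting into the budget: x* = 8 + 1/3·(M − 8·p_x − 3·p_y)/p_x, and y* = 3 + 2/3·(…)/p_y.
Discretionary income = 136 − 8·6 − 3·1.5 = 83.5; x* = 8 + 1/3·83.5/6 = 12.6389; y* = 3 + 2/3·83.5/1.5 = 40.1111.
Utility at the optimum: U(12.6389, 40.1111) = 18.5556.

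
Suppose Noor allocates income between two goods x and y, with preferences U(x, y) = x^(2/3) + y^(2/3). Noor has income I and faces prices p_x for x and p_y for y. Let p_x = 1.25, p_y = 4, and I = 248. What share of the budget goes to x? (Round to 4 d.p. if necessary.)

share on x = 0.911

From the CES first-order condition, (y/x)^(1/3) = p_x/p_y.
Solve for the ratio: y/x = [p_x/p_y]^(3).
Substitute y = (y/x)·x into the budget: x* = I/(p_x + p_y·(y/x)).
Numerically y/x = 0.030518, so x* = 248/(1.25 + 4·0.030518) = 180.7488 and y* = 0.030518·180.7488 = 5.516.
Expenditure on x: 1.25·180.7488 = 225.9359; share = 0.911.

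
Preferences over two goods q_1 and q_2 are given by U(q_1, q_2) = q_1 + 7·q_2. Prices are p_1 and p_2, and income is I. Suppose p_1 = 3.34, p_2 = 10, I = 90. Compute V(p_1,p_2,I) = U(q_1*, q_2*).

V = 63

Perfect substitutes: compare marginal utility per dollar. 1/p_1 vs 7/p_2 → 0.2994 vs 0.7.
q_2 gives more utility per dollar, so spend all income on q_2: q_2* = I/p_2, q_1* = 0.
Numerically: q_1* = 0, q_2* = 9.
Utility at the optimum: U(0, 9) = 63.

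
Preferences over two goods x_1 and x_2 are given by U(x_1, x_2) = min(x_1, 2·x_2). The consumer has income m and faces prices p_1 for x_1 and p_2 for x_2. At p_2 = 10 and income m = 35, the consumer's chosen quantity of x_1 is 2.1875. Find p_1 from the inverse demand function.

With perfect complements, no substitution: consume in ratio x_1:x_2 = 2:1.
Budget: p_1·x_1 + p_2·(1/2)·x_1 = m, so (2·p_1 + p_2)·x_1 = 2·m.
Demand: x_1*(p_1,p_2,m) = 2·m/(2·p_1 + p_2), x_2* = m/(2·p_1 + p_2).
Set x_1* = 2.1875 in the demand function and solve for p_1: p_1 = 11.

p_1 = 11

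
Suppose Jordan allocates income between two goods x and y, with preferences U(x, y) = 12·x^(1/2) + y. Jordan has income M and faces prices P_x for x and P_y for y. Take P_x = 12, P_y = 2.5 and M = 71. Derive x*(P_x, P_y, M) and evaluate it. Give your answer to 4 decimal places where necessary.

x* = 1.5625

MU_x = 6/√x, MU_y = 1. Tangency: 6/√x = P_x/P_y.
Solve: √x = 6·P_y/P_x, so x*(P_x,P_y) = (6·P_y/P_x)², and y* = (M − P_x·x*)/P_y.
Plugging in: x* = (6·2.5/12)² = 1.5625.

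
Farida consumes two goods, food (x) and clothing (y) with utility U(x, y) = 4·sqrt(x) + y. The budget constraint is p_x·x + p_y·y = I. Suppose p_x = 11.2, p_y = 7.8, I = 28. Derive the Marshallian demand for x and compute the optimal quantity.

Solve: √x = 2·p_y/p_x, so x*(p_x,p_y) = (2·p_y/p_x)², and y* = (I − p_x·x*)/p_y.
Plugging in: x* = (2·7.8/11.2)² = 1.9401.

x* = 1.9401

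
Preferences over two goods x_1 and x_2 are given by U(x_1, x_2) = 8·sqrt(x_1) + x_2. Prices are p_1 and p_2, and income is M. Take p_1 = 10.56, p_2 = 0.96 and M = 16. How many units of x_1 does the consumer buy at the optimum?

x_1* = 0.1322

Plugging in: x_1* = (4·0.96/10.56)² = 0.1322.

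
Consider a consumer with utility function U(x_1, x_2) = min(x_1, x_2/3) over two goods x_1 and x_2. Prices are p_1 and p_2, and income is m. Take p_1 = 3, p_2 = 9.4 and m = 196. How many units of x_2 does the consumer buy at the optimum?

x_2* = 18.8462

With perfect complements, no substitution: consume in ratio x_1:x_2 = 1:3.
Budget: p_1·x_1 + p_2·3·x_1 = m, so (p_1 + 3·p_2)·x_1 = m.
Demand: x_1*(p_1,p_2,m) = m/(p_1 + 3·p_2), x_2* = 3·m/(p_1 + 3·p_2).
Here 3 + 3·9.4 = 31.2, giving x_2* = 18.8462.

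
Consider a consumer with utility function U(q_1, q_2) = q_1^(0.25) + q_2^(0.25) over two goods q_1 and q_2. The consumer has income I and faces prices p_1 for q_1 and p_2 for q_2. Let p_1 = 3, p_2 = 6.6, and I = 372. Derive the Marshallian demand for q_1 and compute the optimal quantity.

From the CES first-order condition, (q_2/q_1)^(0.75) = p_1/p_2.
Hence q_2/q_1 = (p_1/p_2)^(1/(0.75)), i.e. raised to the 4/3 power.
With the ratio pinned down, the budget gives q_1* = I/(p_1 + p_2·(q_2/q_1)) and q_2* = (q_2/q_1)·q_1*.
Numerically q_2/q_1 = 0.349491, so q_1* = 372/(3 + 6.6·0.349491) = 70.1008.

q_1* = 70.1008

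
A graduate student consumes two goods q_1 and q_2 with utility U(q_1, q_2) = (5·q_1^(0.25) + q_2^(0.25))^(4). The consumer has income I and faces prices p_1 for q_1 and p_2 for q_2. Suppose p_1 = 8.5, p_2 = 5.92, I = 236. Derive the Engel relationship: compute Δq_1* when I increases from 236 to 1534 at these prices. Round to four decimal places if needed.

From the CES first-order condition, 5·(q_2/q_1)^(0.75) = p_1/p_2.
Hence q_2/q_1 = ((1/5)·p_1/p_2)^(1/(0.75)), i.e. raised to the 4/3 power.
With the ratio pinned down, the budget gives q_1* = I/(p_1 + p_2·(q_2/q_1)) and q_2* = (q_2/q_1)·q_1*.
Numerically q_2/q_1 = 0.189454, so q_1* = 236/(8.5 + 5.92·0.189454) = 24.5282.
At I' = 1534: q_1* = 159.4335. Change: 159.4335 − 24.5282 = 134.9053.

Δq_1* = 134.9053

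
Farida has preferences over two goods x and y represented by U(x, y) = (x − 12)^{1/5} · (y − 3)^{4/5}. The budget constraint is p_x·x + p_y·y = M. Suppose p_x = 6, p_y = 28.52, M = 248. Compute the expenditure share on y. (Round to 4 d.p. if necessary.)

Let x' = x−12, y' = y−3. MRS = (1/4)·y'/x' = p_x/p_y.
After buying the subsistence bundle (12, 3), a share 0.2 of the remaining income goes to x: x* = 12 + 0.2·(M − 12p_x − 3p_y)/p_x.
Discretionary income = 248 − 12·6 − 3·28.52 = 90.44; x* = 12 + 0.2·90.44/6 = 15.0147; y* = 3 + 0.8·90.44/28.52 = 5.5369.
Expenditure on y: 28.52·5.5369 = 157.912; share = 0.6367.

share on y = 0.6367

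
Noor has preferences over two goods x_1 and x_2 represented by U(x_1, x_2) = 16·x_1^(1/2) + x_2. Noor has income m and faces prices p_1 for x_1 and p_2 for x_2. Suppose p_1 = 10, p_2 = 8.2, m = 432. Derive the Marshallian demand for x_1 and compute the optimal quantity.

Plugging in: x_1* = (8·8.2/10)² = 43.0336.

x_1* = 43.0336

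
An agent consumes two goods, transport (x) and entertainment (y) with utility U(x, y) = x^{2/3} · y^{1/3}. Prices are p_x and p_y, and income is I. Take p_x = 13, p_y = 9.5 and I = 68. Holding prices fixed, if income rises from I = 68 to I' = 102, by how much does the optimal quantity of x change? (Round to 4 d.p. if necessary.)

MU_x/MU_y = (2/3·y)/(1/3·x); tangency sets this equal to p_x/p_y.
So 2/3·p_y·y = 1/3·p_x·x; combined with the budget, a share 2/3 of income goes to x.
Demand: x*(p_x,p_y,I) = 2/3·I/p_x and y* = 1/3·I/p_y.
At p_x=13, p_y=9.5, I=68: x* = 2/3·68/13 = 3.4872.
At I' = 102: x* = 5.2308. Change: 5.2308 − 3.4872 = 1.7436.

Δx* = 1.7436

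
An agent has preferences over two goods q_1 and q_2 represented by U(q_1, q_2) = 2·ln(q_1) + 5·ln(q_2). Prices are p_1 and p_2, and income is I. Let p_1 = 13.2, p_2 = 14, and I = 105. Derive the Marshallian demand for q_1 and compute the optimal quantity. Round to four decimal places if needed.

At p_1=13.2, p_2=14, I=105: q_1* = 2/7·105/13.2 = 2.2727.

q_1* = 2.2727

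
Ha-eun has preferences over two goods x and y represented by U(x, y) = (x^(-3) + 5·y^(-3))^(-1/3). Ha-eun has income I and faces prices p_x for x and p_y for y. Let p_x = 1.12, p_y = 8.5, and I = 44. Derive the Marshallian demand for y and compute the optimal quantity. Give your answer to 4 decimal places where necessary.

y* = 4.516

Numerically y/x = 0.900933, so x* = 44/(1.12 + 8.5·0.900933) = 5.0126 and y* = 0.900933·5.0126 = 4.516.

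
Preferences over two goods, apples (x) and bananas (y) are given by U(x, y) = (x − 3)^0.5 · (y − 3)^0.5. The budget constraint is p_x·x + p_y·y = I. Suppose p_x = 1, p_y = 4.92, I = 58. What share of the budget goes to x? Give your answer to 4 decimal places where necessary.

This is Cobb-Douglas in (x−3, y−3): tangency gives 0.5·p_y·(y−3) = 0.5·p_x·(x−3).
After buying the subsistence bundle (3, 3), a share 0.5 of the remaining income goes to x: x* = 3 + 0.5·(I − 3p_x − 3p_y)/p_x.
Discretionary income = 58 − 3·1 − 3·4.92 = 40.24; x* = 3 + 0.5·40.24/1 = 23.12; y* = 3 + 0.5·40.24/4.92 = 7.0894.
Expenditure on x: 1·23.12 = 23.12; share = 0.3986.

share on x = 0.3986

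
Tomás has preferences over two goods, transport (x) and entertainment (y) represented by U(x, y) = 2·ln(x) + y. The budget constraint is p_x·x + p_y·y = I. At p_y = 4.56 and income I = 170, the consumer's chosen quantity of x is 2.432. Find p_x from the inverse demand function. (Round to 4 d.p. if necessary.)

MU_x = 2/x, MU_y = 1. Tangency: 2/x = p_x/p_y.
So x*(p_x,p_y) = 2·p_y/p_x, independent of income; and y* = (I − 2·p_y)/p_y.
Set x* = 2.432 in the demand function and solve for p_x: p_x = 3.75.

p_x = 3.75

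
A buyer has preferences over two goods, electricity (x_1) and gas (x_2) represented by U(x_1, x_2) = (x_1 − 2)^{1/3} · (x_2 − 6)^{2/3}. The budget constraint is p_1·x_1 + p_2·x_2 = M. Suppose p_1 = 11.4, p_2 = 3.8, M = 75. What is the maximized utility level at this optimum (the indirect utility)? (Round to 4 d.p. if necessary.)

After buying the subsistence bundle (2, 6), a share 1/3 of the remaining income goes to x_1: x_1* = 2 + 1/3·(M − 2p_1 − 6p_2)/p_1.
Discretionary income = 75 − 2·11.4 − 6·3.8 = 29.4; x_1* = 2 + 1/3·29.4/11.4 = 2.8596; x_2* = 6 + 2/3·29.4/3.8 = 11.1579.
Utility at the optimum: U(2.8596, 11.1579) = 2.8385.

V = 2.8385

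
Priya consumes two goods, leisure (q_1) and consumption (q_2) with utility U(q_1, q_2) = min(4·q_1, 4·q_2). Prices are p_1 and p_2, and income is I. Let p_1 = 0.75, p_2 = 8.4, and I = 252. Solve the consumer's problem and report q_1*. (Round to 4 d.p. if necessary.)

q_1* = 27.541

Leontief preferences: the optimum is at the kink where q_1/4 = q_2/4, i.e. q_2 = q_1.
Budget: p_1·q_1 + p_2·q_1 = I, so (4·p_1 + 4·p_2)·q_1 = 4·I.
Demand: q_1*(p_1,p_2,I) = 4·I/(4·p_1 + 4·p_2), q_2* = 4·I/(4·p_1 + 4·p_2).
Here 4·0.75 + 4·8.4 = 36.6, giving q_1* = 27.541.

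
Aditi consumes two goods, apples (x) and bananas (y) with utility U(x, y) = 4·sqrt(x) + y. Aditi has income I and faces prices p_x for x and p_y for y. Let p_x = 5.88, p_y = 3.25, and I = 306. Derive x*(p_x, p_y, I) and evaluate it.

x* = 1.222

Utility is quasi-linear in y; the FOC for x is 2/√x = p_x/p_y.
Thus x* = (2·p_y/p_x)² — independent of I — with the rest of income spent on y.
Plugging in: x* = (2·3.25/5.88)² = 1.222.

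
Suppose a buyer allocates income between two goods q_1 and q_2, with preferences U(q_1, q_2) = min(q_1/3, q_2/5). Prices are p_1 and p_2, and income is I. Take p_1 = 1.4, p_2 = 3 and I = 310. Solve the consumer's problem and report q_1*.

q_1* = 48.4375

With perfect complements, no substitution: consume in ratio q_1:q_2 = 3:5.
Budget: p_1·q_1 + p_2·(5/3)·q_1 = I, so (3·p_1 + 5·p_2)·q_1 = 3·I.
Demand: q_1*(p_1,p_2,I) = 3·I/(3·p_1 + 5·p_2), q_2* = 5·I/(3·p_1 + 5·p_2).
Here 3·1.4 + 5·3 = 19.2, giving q_1* = 48.4375.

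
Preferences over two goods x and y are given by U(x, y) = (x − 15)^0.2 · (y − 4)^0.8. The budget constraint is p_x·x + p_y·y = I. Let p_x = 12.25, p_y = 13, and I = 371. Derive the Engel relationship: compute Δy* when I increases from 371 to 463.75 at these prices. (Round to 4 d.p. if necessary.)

This is Cobb-Douglas in (x−15, y−4): tangency gives 0.2·p_y·(y−4) = 0.8·p_x·(x−15).
After buying the subsistence bundle (15, 4), a share 0.2 of the remaining income goes to x: x* = 15 + 0.2·(I − 15p_x − 4p_y)/p_x.
Discretionary income = 371 − 15·12.25 − 4·13 = 135.25; y* = 4 + 0.8·135.25/13 = 12.3231.
At I' = 463.75: y* = 18.0308. Change: 18.0308 − 12.3231 = 5.7077.

Δy* = 5.7077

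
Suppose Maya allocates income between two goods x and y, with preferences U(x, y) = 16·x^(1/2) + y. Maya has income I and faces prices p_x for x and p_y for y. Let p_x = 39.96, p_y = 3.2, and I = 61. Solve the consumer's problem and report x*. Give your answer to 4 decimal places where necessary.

Utility is quasi-linear in y; the FOC for x is 8/√x = p_x/p_y.
Thus x* = (8·p_y/p_x)² — independent of I — with the rest of income spent on y.
Plugging in: x* = (8·3.2/39.96)² = 0.4104.

x* = 0.4104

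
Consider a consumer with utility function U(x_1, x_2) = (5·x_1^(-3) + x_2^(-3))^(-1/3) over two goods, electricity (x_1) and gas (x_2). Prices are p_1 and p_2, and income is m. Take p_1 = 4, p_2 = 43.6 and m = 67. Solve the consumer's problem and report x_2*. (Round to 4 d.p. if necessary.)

x_2* = 1.2301

From the CES first-order condition, 5·(x_2/x_1)^(4) = p_1/p_2.
Solve for the ratio: x_2/x_1 = [(1/5)·p_1/p_2]^(0.25).
With the ratio pinned down, the budget gives x_1* = m/(p_1 + p_2·(x_2/x_1)) and x_2* = (x_2/x_1)·x_1*.
Numerically x_2/x_1 = 0.368045, so x_1* = 67/(4 + 43.6·0.368045) = 3.3422 and x_2* = 0.368045·3.3422 = 1.2301.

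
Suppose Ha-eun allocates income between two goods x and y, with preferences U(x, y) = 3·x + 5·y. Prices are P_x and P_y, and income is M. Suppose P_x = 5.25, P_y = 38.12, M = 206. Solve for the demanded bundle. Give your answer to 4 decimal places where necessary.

Perfect substitutes: compare marginal utility per dollar. 3/P_x vs 5/P_y → 0.5714 vs 0.1312.
x gives more utility per dollar, so spend all income on x: x* = M/P_x, y* = 0.
Numerically: x* = 39.2381, y* = 0.

x* = 39.2381, y* = 0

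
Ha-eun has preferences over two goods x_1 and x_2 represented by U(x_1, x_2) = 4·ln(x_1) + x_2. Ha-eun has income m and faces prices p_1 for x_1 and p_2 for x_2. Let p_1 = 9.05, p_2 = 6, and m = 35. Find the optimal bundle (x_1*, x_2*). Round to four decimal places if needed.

So x_1*(p_1,p_2) = 4·p_2/p_1, independent of income; and x_2* = (m − 4·p_2)/p_2.
At the given prices: x_1* = 4·6/9.05 = 2.6519, and x_2* = 1.8333.

x_1* = 2.6519, x_2* = 1.8333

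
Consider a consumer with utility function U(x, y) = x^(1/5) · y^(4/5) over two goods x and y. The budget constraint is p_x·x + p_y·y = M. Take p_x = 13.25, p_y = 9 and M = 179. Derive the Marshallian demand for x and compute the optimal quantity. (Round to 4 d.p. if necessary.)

At p_x=13.25, p_y=9, M=179: x* = 0.2·179/13.25 = 2.7019.

x* = 2.7019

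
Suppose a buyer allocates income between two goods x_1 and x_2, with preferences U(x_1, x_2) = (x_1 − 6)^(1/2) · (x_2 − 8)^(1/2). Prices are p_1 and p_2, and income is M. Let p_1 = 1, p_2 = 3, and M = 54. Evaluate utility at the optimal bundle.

MRS = (x_2−8)/(x_1−6). Tangency with p_1/p_2 gives x_2−8 = (p_1/p_2)·(x_1−6).
After buying the subsistence bundle (6, 8), a share 0.5 of the remaining income goes to x_1: x_1* = 6 + 0.5·(M − 6p_1 − 8p_2)/p_1.
Discretionary income = 54 − 6·1 − 8·3 = 24; x_1* = 6 + 0.5·24/1 = 18; x_2* = 8 + 0.5·24/3 = 12.
Utility at the optimum: U(18, 12) = 6.9282.

V = 6.9282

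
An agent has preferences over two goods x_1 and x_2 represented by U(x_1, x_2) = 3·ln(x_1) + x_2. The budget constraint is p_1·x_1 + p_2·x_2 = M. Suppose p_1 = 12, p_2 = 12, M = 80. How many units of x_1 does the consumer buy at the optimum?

x_1* = 3

MU_x_1 = 3/x_1, MU_x_2 = 1. Tangency: 3/x_1 = p_1/p_2.
So x_1*(p_1,p_2) = 3·p_2/p_1, independent of income; and x_2* = (M − 3·p_2)/p_2.
At the given prices: x_1* = 3·12/12 = 3.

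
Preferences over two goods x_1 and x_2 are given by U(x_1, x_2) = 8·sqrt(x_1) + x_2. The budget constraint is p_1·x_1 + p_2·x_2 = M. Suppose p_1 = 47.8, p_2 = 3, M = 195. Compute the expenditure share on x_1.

share on x_1 = 0.0154

Utility is quasi-linear in x_2; the FOC for x_1 is 4/√x_1 = p_1/p_2.
Solve: √x_1 = 4·p_2/p_1, so x_1*(p_1,p_2) = (4·p_2/p_1)², and x_2* = (M − p_1·x_1*)/p_2.
Plugging in: x_1* = (4·3/47.8)² = 0.063, x_2* = 63.9958.
Expenditure on x_1: 47.8·0.063 = 3.0126; share = 0.0154.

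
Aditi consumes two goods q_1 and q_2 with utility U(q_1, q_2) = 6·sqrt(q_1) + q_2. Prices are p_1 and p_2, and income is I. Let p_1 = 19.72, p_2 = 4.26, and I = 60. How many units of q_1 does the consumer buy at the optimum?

MU_q_1 = 3/√q_1, MU_q_2 = 1. Tangency: 3/√q_1 = p_1/p_2.
Thus q_1* = (3·p_2/p_1)² — independent of I — with the rest of income spent on q_2.
Plugging in: q_1* = (3·4.26/19.72)² = 0.42.

q_1* = 0.42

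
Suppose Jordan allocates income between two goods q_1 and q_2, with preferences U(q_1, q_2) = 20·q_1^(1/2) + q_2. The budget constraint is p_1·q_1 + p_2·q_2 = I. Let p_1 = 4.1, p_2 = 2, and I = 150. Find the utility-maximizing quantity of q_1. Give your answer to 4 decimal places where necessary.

q_1* = 23.7954

Plugging in: q_1* = (10·2/4.1)² = 23.7954.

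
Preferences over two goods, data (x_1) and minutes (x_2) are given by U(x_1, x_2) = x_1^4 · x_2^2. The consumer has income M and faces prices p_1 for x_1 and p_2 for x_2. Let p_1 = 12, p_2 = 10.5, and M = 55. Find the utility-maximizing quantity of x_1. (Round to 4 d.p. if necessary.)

Tangency: MRS = 2·x_2/x_1 = p_1/p_2.
So 4·p_2·x_2 = 2·p_1·x_1; combined with the budget, a share 2/3 of income goes to x_1.
Demand: x_1*(p_1,p_2,M) = 2/3·M/p_1 and x_2* = 1/3·M/p_2.
At p_1=12, p_2=10.5, M=55: x_1* = 2/3·55/12 = 3.0556.

x_1* = 3.0556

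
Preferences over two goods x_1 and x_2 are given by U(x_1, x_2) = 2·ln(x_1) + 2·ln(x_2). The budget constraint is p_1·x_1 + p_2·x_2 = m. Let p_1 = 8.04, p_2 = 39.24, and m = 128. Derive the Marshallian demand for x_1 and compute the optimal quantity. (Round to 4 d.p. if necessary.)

The MRS is x_2/x_1. Set MRS = p_1/p_2.
Rearranging, p_2·x_2 = p_1·x_1. Substituting into the budget gives p_1·x_1·(1 + 1) = m.
Demand: x_1*(p_1,p_2,m) = 0.5·m/p_1 and x_2* = 0.5·m/p_2.
At p_1=8.04, p_2=39.24, m=128: x_1* = 0.5·128/8.04 = 7.9602.

x_1* = 7.9602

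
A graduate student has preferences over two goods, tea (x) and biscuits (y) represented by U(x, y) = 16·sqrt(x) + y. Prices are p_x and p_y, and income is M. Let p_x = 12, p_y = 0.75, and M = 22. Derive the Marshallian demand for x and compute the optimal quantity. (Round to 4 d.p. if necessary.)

x* = 0.25

MU_x = 8/√x, MU_y = 1. Tangency: 8/√x = p_x/p_y.
Solve: √x = 8·p_y/p_x, so x*(p_x,p_y) = (8·p_y/p_x)², and y* = (M − p_x·x*)/p_y.
Plugging in: x* = (8·0.75/12)² = 0.25.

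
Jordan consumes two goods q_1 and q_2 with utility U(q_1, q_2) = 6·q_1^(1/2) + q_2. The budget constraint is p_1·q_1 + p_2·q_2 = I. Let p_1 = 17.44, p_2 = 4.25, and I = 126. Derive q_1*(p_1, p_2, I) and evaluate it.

Set MRS = p_1/p_2: 3·q_1^(−1/2) = p_1/p_2.
Thus q_1* = (3·p_2/p_1)² — independent of I — with the rest of income spent on q_2.
Plugging in: q_1* = (3·4.25/17.44)² = 0.5345.

q_1* = 0.5345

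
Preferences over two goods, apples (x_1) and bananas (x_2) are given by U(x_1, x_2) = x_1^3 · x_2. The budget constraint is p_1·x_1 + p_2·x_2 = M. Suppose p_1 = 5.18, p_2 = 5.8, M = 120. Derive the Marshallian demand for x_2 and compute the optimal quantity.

The MRS is 3·x_2/x_1. Set MRS = p_1/p_2.
So 3·p_2·x_2 = p_1·x_1; combined with the budget, a share 0.75 of income goes to x_1.
Demand: x_1*(p_1,p_2,M) = 0.75·M/p_1 and x_2* = 0.25·M/p_2.
At p_1=5.18, p_2=5.8, M=120: x_2* = 0.25·120/5.8 = 5.1724.

x_2* = 5.1724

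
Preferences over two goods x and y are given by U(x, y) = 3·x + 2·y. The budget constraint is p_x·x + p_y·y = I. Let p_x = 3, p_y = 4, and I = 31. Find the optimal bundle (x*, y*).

x* = 10.3333, y* = 0

Linear utility — the consumer picks whichever good has higher MU/price: 3/3 = 1 vs 2/4 = 0.5.
x gives more utility per dollar, so spend all income on x: x* = I/p_x, y* = 0.
Numerically: x* = 10.3333, y* = 0.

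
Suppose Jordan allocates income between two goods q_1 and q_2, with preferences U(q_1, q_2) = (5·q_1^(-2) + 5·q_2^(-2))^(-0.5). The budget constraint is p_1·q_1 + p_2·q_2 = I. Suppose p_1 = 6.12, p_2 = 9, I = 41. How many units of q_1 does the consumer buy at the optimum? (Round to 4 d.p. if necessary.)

q_1* = 2.9214

MU_q_1 ∝ 5·q_1^(-3), MU_q_2 ∝ 5·q_2^(-3), so MRS = (q_2/q_1)^(3) = p_1/p_2.
Solve for the ratio: q_2/q_1 = [p_1/p_2]^(1/3).
Substitute q_2 = (q_2/q_1)·q_1 into the budget: q_1* = I/(p_1 + p_2·(q_2/q_1)).
Numerically q_2/q_1 = 0.879366, so q_1* = 41/(6.12 + 9·0.879366) = 2.9214.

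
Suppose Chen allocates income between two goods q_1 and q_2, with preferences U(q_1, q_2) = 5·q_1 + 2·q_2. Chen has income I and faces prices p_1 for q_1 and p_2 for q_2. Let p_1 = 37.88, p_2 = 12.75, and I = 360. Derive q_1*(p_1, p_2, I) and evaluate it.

Perfect substitutes: compare marginal utility per dollar. 5/p_1 vs 2/p_2 → 0.132 vs 0.1569.
q_2 gives more utility per dollar, so spend all income on q_2: q_2* = I/p_2, q_1* = 0.
Numerically: q_1* = 0, q_2* = 28.2353.

q_1* = 0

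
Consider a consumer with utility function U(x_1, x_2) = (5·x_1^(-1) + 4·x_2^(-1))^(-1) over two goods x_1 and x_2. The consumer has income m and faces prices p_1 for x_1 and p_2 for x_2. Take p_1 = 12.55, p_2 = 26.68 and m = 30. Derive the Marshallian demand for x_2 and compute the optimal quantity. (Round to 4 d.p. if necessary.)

x_2* = 0.6364

Substitute x_2 = (x_2/x_1)·x_1 into the budget: x_1* = m/(p_1 + p_2·(x_2/x_1)).
Numerically x_2/x_1 = 0.613443, so x_1* = 30/(12.55 + 26.68·0.613443) = 1.0375 and x_2* = 0.613443·1.0375 = 0.6364.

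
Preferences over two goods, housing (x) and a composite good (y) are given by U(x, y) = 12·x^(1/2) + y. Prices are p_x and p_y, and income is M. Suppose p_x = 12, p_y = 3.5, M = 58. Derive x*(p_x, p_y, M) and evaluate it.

Solve: √x = 6·p_y/p_x, so x*(p_x,p_y) = (6·p_y/p_x)², and y* = (M − p_x·x*)/p_y.
Plugging in: x* = (6·3.5/12)² = 3.0625.

x* = 3.0625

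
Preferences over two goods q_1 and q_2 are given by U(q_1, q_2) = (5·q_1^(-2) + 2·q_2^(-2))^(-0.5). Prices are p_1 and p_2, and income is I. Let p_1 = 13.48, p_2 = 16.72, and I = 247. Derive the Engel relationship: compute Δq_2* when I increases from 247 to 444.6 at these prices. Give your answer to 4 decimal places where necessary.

MRS = MU_q_1/MU_q_2 = (5/2)·(q_2/q_1)^(3). Set equal to p_1/p_2.
Solve for the ratio: q_2/q_1 = [(2/5)·p_1/p_2]^(1/3).
With the ratio pinned down, the budget gives q_1* = I/(p_1 + p_2·(q_2/q_1)) and q_2* = (q_2/q_1)·q_1*.
Numerically q_2/q_1 = 0.685759, so q_1* = 247/(13.48 + 16.72·0.685759) = 9.9014 and q_2* = 0.685759·9.9014 = 6.79.
At I' = 444.6: q_2* = 12.222. Change: 12.222 − 6.79 = 5.432.

Δq_2* = 5.432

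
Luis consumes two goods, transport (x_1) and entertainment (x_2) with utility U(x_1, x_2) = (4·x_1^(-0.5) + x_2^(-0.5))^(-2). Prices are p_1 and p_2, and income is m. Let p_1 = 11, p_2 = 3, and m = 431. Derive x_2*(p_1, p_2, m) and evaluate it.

Substitute x_2 = (x_2/x_1)·x_1 into the budget: x_1* = m/(p_1 + p_2·(x_2/x_1)).
Numerically x_2/x_1 = 0.943643, so x_1* = 431/(11 + 3·0.943643) = 31.162 and x_2* = 0.943643·31.162 = 29.4058.

x_2* = 29.4058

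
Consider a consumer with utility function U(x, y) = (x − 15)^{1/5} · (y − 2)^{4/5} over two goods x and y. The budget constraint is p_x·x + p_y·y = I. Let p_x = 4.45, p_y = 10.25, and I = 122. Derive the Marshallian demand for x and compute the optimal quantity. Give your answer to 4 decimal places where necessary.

Let x' = x−15, y' = y−2. MRS = (1/4)·y'/x' = p_x/p_y.
After buying the subsistence bundle (15, 2), a share 0.2 of the remaining income goes to x: x* = 15 + 0.2·(I − 15p_x − 2p_y)/p_x.
Discretionary income = 122 − 15·4.45 − 2·10.25 = 34.75; x* = 15 + 0.2·34.75/4.45 = 16.5618.

x* = 16.5618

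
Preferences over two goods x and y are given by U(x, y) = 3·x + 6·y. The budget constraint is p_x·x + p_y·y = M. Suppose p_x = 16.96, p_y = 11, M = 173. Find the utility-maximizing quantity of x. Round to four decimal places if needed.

x* = 0

Linear utility — the consumer picks whichever good has higher MU/price: 3/16.96 = 0.1769 vs 6/11 = 0.5455.
y gives more utility per dollar, so spend all income on y: y* = M/p_y, x* = 0.
Numerically: x* = 0, y* = 15.7273.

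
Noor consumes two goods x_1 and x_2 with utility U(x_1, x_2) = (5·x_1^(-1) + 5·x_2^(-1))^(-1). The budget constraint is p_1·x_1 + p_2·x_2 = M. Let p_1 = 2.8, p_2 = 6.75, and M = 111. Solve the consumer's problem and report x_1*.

x_1* = 15.5301

MRS = MU_x_1/MU_x_2 = (x_2/x_1)^(2). Set equal to p_1/p_2.
Solve for the ratio: x_2/x_1 = [p_1/p_2]^(0.5).
Substitute x_2 = (x_2/x_1)·x_1 into the budget: x_1* = M/(p_1 + p_2·(x_2/x_1)).
Numerically x_2/x_1 = 0.644061, so x_1* = 111/(2.8 + 6.75·0.644061) = 15.5301.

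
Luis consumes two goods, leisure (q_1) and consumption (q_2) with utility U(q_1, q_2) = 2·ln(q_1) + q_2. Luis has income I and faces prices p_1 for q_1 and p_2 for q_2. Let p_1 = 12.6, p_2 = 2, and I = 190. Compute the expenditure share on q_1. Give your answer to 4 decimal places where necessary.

So q_1*(p_1,p_2) = 2·p_2/p_1, independent of income; and q_2* = (I − 2·p_2)/p_2.
At the given prices: q_1* = 2·2/12.6 = 0.3175, and q_2* = 93.
Expenditure on q_1: 12.6·0.3175 = 4; share = 0.0211.

share on q_1 = 0.0211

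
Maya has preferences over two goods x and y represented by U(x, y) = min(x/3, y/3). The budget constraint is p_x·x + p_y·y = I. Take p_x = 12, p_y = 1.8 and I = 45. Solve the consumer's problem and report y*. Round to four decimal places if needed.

Leontief preferences: the optimum is at the kink where x/3 = y/3, i.e. y = x.
Budget: p_x·x + p_y·x = I, so (3·p_x + 3·p_y)·x = 3·I.
Demand: x*(p_x,p_y,I) = 3·I/(3·p_x + 3·p_y), y* = 3·I/(3·p_x + 3·p_y).
Here 3·12 + 3·1.8 = 41.4, giving y* = 3.2609.

y* = 3.2609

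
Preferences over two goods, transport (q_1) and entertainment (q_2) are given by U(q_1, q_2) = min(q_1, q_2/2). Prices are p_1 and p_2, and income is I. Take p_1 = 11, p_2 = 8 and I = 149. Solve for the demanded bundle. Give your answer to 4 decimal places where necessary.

Demand: q_1*(p_1,p_2,I) = I/(p_1 + 2·p_2), q_2* = 2·I/(p_1 + 2·p_2).
Here 11 + 2·8 = 27, giving q_1* = 5.5185 and q_2* = 11.037.

q_1* = 5.5185, q_2* = 11.037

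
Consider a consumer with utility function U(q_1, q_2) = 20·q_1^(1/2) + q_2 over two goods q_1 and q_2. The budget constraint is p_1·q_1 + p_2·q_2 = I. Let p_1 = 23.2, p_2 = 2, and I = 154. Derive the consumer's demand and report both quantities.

q_1* = 0.7432, q_2* = 68.3793

Solve: √q_1 = 10·p_2/p_1, so q_1*(p_1,p_2) = (10·p_2/p_1)², and q_2* = (I − p_1·q_1*)/p_2.
Plugging in: q_1* = (10·2/23.2)² = 0.7432, q_2* = 68.3793.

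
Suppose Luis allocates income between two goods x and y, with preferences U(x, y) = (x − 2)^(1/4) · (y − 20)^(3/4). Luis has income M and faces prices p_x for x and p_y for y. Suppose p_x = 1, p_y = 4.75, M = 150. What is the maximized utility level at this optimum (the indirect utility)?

After buying the subsistence bundle (2, 20), a share 0.25 of the remaining income goes to x: x* = 2 + 0.25·(M − 2p_x − 20p_y)/p_x.
Discretionary income = 150 − 2·1 − 20·4.75 = 53; x* = 2 + 0.25·53/1 = 15.25; y* = 20 + 0.75·53/4.75 = 28.3684.
Utility at the optimum: U(15.25, 28.3684) = 9.3872.

V = 9.3872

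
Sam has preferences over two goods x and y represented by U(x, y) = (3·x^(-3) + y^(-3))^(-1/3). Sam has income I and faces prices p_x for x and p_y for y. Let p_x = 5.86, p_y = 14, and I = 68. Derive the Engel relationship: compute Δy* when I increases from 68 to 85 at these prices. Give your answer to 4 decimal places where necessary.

MRS = MU_x/MU_y = 3·(y/x)^(4). Set equal to p_x/p_y.
Hence y/x = ((1/3)·p_x/p_y)^(1/(4)), i.e. raised to the 0.25 power.
With the ratio pinned down, the budget gives x* = I/(p_x + p_y·(y/x)) and y* = (y/x)·x*.
Numerically y/x = 0.61117, so x* = 68/(5.86 + 14·0.61117) = 4.7169 and y* = 0.61117·4.7169 = 2.8828.
At I' = 85: y* = 3.6035. Change: 3.6035 − 2.8828 = 0.7207.

Δy* = 0.7207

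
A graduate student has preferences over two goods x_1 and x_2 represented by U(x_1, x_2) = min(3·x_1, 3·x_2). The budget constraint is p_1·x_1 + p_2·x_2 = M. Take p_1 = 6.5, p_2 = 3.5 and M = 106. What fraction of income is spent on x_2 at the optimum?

share on x_2 = 0.35

Demand: x_1*(p_1,p_2,M) = 3·M/(3·p_1 + 3·p_2), x_2* = 3·M/(3·p_1 + 3·p_2).
Here 3·6.5 + 3·3.5 = 30, giving x_1* = 10.6 and x_2* = 10.6.
Expenditure on x_2: 3.5·10.6 = 37.1; share = 0.35.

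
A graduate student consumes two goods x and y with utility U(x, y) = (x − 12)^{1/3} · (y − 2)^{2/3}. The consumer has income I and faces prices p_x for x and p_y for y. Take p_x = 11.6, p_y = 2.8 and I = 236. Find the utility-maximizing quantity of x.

After buying the subsistence bundle (12, 2), a share 1/3 of the remaining income goes to x: x* = 12 + 1/3·(I − 12p_x − 2p_y)/p_x.
Discretionary income = 236 − 12·11.6 − 2·2.8 = 91.2; x* = 12 + 1/3·91.2/11.6 = 14.6207.

x* = 14.6207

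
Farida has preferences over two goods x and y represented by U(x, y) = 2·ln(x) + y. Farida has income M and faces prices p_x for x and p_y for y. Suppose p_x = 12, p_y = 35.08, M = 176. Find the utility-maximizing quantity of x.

So x*(p_x,p_y) = 2·p_y/p_x, independent of income; and y* = (M − 2·p_y)/p_y.
At the given prices: x* = 2·35.08/12 = 5.8467.

x* = 5.8467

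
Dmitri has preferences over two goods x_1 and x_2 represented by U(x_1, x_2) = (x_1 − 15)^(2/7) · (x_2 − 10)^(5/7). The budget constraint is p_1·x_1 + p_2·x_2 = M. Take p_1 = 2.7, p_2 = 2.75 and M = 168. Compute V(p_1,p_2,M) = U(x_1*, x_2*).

Let x_1' = x_1−15, x_2' = x_2−10. MRS = (2/5)·x_2'/x_1' = p_1/p_2.
After buying the subsistence bundle (15, 10), a share 2/7 of the remaining income goes to x_1: x_1* = 15 + 2/7·(M − 15p_1 − 10p_2)/p_1.
Discretionary income = 168 − 15·2.7 − 10·2.75 = 100; x_1* = 15 + 2/7·100/2.7 = 25.582; x_2* = 10 + 5/7·100/2.75 = 35.974.
Utility at the optimum: U(25.582, 35.974) = 20.0964.

V = 20.0964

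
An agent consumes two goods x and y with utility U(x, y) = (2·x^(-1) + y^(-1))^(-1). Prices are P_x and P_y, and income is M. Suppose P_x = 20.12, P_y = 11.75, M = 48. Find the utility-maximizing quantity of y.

MU_x ∝ 2·x^(-2), MU_y ∝ y^(-2), so MRS = 2·(y/x)^(2) = P_x/P_y.
Solve for the ratio: y/x = [(1/2)·P_x/P_y]^(0.5).
Substitute y = (y/x)·x into the budget: x* = M/(P_x + P_y·(y/x)).
Numerically y/x = 0.925295, so x* = 48/(20.12 + 11.75·0.925295) = 1.5488 and y* = 0.925295·1.5488 = 1.4331.

y* = 1.4331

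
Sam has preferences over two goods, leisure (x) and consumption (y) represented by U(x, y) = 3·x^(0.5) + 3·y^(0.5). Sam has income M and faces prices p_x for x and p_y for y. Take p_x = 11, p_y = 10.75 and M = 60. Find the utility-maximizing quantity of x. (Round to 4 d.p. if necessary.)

x* = 2.6959

With the ratio pinned down, the budget gives x* = M/(p_x + p_y·(y/x)) and y* = (y/x)·x*.
Numerically y/x = 1.047052, so x* = 60/(11 + 10.75·1.047052) = 2.6959.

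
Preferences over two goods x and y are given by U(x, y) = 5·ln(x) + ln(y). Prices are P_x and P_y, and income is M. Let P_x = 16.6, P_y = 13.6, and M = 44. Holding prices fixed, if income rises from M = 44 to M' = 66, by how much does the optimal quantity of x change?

Δx* = 1.1044

Demand: x*(P_x,P_y,M) = 5/6·M/P_x and y* = 1/6·M/P_y.
At P_x=16.6, P_y=13.6, M=44: x* = 5/6·44/16.6 = 2.2088.
At M' = 66: x* = 3.3133. Change: 3.3133 − 2.2088 = 1.1044.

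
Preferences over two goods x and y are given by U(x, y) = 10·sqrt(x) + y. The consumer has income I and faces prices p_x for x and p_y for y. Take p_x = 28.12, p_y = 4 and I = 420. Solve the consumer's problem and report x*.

Utility is quasi-linear in y; the FOC for x is 5/√x = p_x/p_y.
Solve: √x = 5·p_y/p_x, so x*(p_x,p_y) = (5·p_y/p_x)², and y* = (I − p_x·x*)/p_y.
Plugging in: x* = (5·4/28.12)² = 0.5059.

x* = 0.5059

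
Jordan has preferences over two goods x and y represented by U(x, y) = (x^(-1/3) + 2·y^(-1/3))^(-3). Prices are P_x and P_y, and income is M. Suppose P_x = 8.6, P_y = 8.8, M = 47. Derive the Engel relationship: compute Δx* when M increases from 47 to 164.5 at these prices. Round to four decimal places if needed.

MRS = MU_x/MU_y = (1/2)·(y/x)^(4/3). Set equal to P_x/P_y.
Hence y/x = (2·P_x/P_y)^(1/(4/3)), i.e. raised to the 0.75 power.
With the ratio pinned down, the budget gives x* = M/(P_x + P_y·(y/x)) and y* = (y/x)·x*.
Numerically y/x = 1.653044, so x* = 47/(8.6 + 8.8·1.653044) = 2.0305.
At M' = 164.5: x* = 7.1068. Change: 7.1068 − 2.0305 = 5.0763.

Δx* = 5.0763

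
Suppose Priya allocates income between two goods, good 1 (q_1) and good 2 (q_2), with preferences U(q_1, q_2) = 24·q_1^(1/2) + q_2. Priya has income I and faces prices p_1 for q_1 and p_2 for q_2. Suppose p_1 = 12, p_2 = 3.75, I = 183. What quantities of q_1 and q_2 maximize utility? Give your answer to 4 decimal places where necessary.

q_1* = 14.0625, q_2* = 3.8

Thus q_1* = (12·p_2/p_1)² — independent of I — with the rest of income spent on q_2.
Plugging in: q_1* = (12·3.75/12)² = 14.0625, q_2* = 3.8.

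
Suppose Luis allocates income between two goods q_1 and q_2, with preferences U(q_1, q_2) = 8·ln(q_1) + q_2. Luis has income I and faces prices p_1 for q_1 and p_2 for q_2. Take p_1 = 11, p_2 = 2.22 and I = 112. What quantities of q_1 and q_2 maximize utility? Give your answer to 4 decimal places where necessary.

So q_1*(p_1,p_2) = 8·p_2/p_1, independent of income; and q_2* = (I − 8·p_2)/p_2.
At the given prices: q_1* = 8·2.22/11 = 1.6145, and q_2* = 42.4505.

q_1* = 1.6145, q_2* = 42.4505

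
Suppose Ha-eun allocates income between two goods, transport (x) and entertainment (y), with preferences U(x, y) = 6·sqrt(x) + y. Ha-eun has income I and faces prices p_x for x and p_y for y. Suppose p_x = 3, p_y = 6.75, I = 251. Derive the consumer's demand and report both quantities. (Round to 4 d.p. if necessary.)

Set MRS = p_x/p_y: 3·x^(−1/2) = p_x/p_y.
Solve: √x = 3·p_y/p_x, so x*(p_x,p_y) = (3·p_y/p_x)², and y* = (I − p_x·x*)/p_y.
Plugging in: x* = (3·6.75/3)² = 45.5625, y* = 16.9352.

x* = 45.5625, y* = 16.9352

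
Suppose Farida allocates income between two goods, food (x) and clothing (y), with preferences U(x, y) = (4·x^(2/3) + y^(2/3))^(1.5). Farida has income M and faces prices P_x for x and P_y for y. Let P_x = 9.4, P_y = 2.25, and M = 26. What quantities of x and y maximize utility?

x* = 2.1733, y* = 2.4761

MRS = MU_x/MU_y = 4·(y/x)^(1/3). Set equal to P_x/P_y.
Hence y/x = ((1/4)·P_x/P_y)^(1/(1/3)), i.e. raised to the 3 power.
Substitute y = (y/x)·x into the budget: x* = M/(P_x + P_y·(y/x)).
Numerically y/x = 1.139347, so x* = 26/(9.4 + 2.25·1.139347) = 2.1733 and y* = 1.139347·2.1733 = 2.4761.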